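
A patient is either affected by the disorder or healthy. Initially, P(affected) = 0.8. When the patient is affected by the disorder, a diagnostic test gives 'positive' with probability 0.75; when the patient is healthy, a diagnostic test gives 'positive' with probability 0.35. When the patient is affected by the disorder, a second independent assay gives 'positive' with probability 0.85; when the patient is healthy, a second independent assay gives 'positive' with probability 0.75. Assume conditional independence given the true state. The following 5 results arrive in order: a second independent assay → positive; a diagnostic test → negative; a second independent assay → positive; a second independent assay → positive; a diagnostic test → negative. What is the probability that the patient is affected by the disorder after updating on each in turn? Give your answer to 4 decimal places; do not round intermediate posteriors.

After a second independent assay='positive': P(affected) = 0.85·0.8000 / (0.85·0.8000 + 0.75·0.2000) ≈ 0.8193
After a diagnostic test='negative': P(affected) = 0.25·0.8193 / (0.25·0.8193 + 0.65·0.1807) ≈ 0.6355
After a second independent assay='positive': P(affected) = 0.85·0.6355 / (0.85·0.6355 + 0.75·0.3645) ≈ 0.6640
After a second independent assay='positive': P(affected) = 0.85·0.6640 / (0.85·0.6640 + 0.75·0.3360) ≈ 0.6913
After a diagnostic test='negative': P(affected) = 0.25·0.6913 / (0.25·0.6913 + 0.65·0.3087) ≈ 0.4628

0.4628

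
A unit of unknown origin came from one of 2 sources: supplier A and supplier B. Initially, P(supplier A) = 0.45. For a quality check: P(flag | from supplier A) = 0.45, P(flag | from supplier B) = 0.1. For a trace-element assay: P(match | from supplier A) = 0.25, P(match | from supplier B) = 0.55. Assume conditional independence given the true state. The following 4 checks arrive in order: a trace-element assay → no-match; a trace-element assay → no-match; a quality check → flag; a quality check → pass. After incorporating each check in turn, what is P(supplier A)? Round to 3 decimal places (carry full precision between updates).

0.862

After a trace-element assay='no-match': P(supplier A) = 0.75·0.4500 / (0.75·0.4500 + 0.45·0.5500) ≈ 0.5769
After a trace-element assay='no-match': P(supplier A) = 0.75·0.5769 / (0.75·0.5769 + 0.45·0.4231) ≈ 0.6944
After a quality check='flag': P(supplier A) = 0.45·0.6944 / (0.45·0.6944 + 0.1·0.3056) ≈ 0.9109
After a quality check='pass': P(supplier A) = 0.55·0.9109 / (0.55·0.9109 + 0.9·0.0891) ≈ 0.8621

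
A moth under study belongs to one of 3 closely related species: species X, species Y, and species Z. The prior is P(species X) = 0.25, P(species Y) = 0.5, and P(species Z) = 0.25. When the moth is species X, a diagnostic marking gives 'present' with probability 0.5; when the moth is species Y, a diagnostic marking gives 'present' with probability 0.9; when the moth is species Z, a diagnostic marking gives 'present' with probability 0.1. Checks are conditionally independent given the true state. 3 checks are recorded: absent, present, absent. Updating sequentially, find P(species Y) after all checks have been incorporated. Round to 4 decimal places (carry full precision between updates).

Each posterior becomes the prior for the next update.
After 'absent': normaliser = 0.5·0.2500 + 0.1·0.5000 + 0.9·0.2500; P(species X) ≈ 0.3125, P(species Y) ≈ 0.1250, P(species Z) ≈ 0.5625
After 'present': normaliser = 0.5·0.3125 + 0.9·0.1250 + 0.1·0.5625; P(species X) ≈ 0.4808, P(species Y) ≈ 0.3462, P(species Z) ≈ 0.1731
After 'absent': normaliser = 0.5·0.4808 + 0.1·0.3462 + 0.9·0.1731; P(species X) ≈ 0.5580, P(species Y) ≈ 0.0804, P(species Z) ≈ 0.3616

0.0804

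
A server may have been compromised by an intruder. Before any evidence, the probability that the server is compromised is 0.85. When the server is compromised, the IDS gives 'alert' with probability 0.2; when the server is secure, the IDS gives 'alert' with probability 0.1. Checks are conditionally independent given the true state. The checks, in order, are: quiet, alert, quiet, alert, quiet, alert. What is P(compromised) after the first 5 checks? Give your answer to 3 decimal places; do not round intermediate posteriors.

0.941

After 'quiet': P(compromised) = 0.8·0.8500 / (0.8·0.8500 + 0.9·0.1500) ≈ 0.8344
After 'alert': P(compromised) = 0.2·0.8344 / (0.2·0.8344 + 0.1·0.1656) ≈ 0.9097
After 'quiet': P(compromised) = 0.8·0.9097 / (0.8·0.9097 + 0.9·0.0903) ≈ 0.8995
After 'alert': P(compromised) = 0.2·0.8995 / (0.2·0.8995 + 0.1·0.1005) ≈ 0.9471
After 'quiet': P(compromised) = 0.8·0.9471 / (0.8·0.9471 + 0.9·0.0529) ≈ 0.9409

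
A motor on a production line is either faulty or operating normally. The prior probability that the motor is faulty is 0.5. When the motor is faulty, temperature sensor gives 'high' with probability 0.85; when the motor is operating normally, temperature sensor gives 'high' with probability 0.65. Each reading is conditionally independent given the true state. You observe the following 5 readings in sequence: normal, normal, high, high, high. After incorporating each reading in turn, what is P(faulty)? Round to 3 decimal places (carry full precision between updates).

0.291

After 'normal': P(faulty) = 0.15·0.5000 / (0.15·0.5000 + 0.35·0.5000) ≈ 0.3000
After 'normal': P(faulty) = 0.15·0.3000 / (0.15·0.3000 + 0.35·0.7000) ≈ 0.1552
After 'high': P(faulty) = 0.85·0.1552 / (0.85·0.1552 + 0.65·0.8448) ≈ 0.1937
After 'high': P(faulty) = 0.85·0.1937 / (0.85·0.1937 + 0.65·0.8063) ≈ 0.2390
After 'high': P(faulty) = 0.85·0.2390 / (0.85·0.2390 + 0.65·0.7610) ≈ 0.2912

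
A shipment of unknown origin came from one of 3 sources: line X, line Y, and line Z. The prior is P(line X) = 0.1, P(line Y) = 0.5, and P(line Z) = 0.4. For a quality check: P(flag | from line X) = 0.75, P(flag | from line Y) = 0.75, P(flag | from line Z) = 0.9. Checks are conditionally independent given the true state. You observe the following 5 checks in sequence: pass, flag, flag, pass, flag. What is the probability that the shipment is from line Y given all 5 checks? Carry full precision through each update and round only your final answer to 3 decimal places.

After 'pass': normaliser = 0.25·0.1000 + 0.25·0.5000 + 0.1·0.4000; P(line X) ≈ 0.1316, P(line Y) ≈ 0.6579, P(line Z) ≈ 0.2105
After 'flag': normaliser = 0.75·0.1316 + 0.75·0.6579 + 0.9·0.2105; P(line X) ≈ 0.1263, P(line Y) ≈ 0.6313, P(line Z) ≈ 0.2424
After 'flag': normaliser = 0.75·0.1263 + 0.75·0.6313 + 0.9·0.2424; P(line X) ≈ 0.1204, P(line Y) ≈ 0.6021, P(line Z) ≈ 0.2775
After 'pass': normaliser = 0.25·0.1204 + 0.25·0.6021 + 0.1·0.2775; P(line X) ≈ 0.1445, P(line Y) ≈ 0.7224, P(line Z) ≈ 0.1331
After 'flag': normaliser = 0.75·0.1445 + 0.75·0.7224 + 0.9·0.1331; P(line X) ≈ 0.1407, P(line Y) ≈ 0.7036, P(line Z) ≈ 0.1556

0.704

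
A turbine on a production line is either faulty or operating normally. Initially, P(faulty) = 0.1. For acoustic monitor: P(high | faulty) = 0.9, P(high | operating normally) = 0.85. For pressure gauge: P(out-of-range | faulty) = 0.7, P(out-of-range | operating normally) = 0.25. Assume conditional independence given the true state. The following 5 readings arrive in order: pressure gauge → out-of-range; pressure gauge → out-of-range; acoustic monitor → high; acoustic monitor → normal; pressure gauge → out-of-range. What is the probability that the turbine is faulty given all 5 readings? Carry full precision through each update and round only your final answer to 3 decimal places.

0.633

After pressure gauge='out-of-range': P(faulty) = 0.7·0.1000 / (0.7·0.1000 + 0.25·0.9000) ≈ 0.2373
After pressure gauge='out-of-range': P(faulty) = 0.7·0.2373 / (0.7·0.2373 + 0.25·0.7627) ≈ 0.4656
After acoustic monitor='high': P(faulty) = 0.9·0.4656 / (0.9·0.4656 + 0.85·0.5344) ≈ 0.4798
After acoustic monitor='normal': P(faulty) = 0.1·0.4798 / (0.1·0.4798 + 0.15·0.5202) ≈ 0.3808
After pressure gauge='out-of-range': P(faulty) = 0.7·0.3808 / (0.7·0.3808 + 0.25·0.6192) ≈ 0.6326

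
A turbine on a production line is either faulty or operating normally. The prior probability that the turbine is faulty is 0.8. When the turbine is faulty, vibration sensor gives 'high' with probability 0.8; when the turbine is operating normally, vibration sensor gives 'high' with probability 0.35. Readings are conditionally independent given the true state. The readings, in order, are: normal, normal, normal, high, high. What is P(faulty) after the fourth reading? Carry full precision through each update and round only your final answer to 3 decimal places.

After 'normal': P(faulty) = 0.2·0.8000 / (0.2·0.8000 + 0.65·0.2000) ≈ 0.5517
After 'normal': P(faulty) = 0.2·0.5517 / (0.2·0.5517 + 0.65·0.4483) ≈ 0.2747
After 'normal': P(faulty) = 0.2·0.2747 / (0.2·0.2747 + 0.65·0.7253) ≈ 0.1044
After 'high': P(faulty) = 0.8·0.1044 / (0.8·0.1044 + 0.35·0.8956) ≈ 0.2103

0.210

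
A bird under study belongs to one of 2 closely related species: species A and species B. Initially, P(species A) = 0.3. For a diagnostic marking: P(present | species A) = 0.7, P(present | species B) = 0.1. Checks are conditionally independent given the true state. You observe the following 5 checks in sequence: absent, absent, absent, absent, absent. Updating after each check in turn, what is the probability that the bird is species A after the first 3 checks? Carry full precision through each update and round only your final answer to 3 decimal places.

0.016

After 'absent': P(species A) = 0.3·0.3000 / (0.3·0.3000 + 0.9·0.7000) ≈ 0.1250
After 'absent': P(species A) = 0.3·0.1250 / (0.3·0.1250 + 0.9·0.8750) ≈ 0.0455
After 'absent': P(species A) = 0.3·0.0455 / (0.3·0.0455 + 0.9·0.9545) ≈ 0.0156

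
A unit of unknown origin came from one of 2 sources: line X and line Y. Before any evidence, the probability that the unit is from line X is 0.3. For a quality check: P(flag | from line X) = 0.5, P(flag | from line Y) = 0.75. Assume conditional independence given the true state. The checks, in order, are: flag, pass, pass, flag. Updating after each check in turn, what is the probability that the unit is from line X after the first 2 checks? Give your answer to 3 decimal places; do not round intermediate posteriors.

After 'flag': P(line X) = 0.5·0.3000 / (0.5·0.3000 + 0.75·0.7000) ≈ 0.2222
After 'pass': P(line X) = 0.5·0.2222 / (0.5·0.2222 + 0.25·0.7778) ≈ 0.3636

0.364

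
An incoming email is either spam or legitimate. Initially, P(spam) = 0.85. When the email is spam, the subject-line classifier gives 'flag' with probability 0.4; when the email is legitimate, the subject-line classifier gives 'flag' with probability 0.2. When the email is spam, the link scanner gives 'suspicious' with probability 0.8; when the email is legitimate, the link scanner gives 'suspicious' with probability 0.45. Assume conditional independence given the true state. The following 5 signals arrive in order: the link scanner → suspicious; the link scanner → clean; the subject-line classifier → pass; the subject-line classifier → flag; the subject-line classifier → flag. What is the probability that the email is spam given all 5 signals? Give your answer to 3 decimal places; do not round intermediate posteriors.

0.917

After the link scanner='suspicious': P(spam) = 0.8·0.8500 / (0.8·0.8500 + 0.45·0.1500) ≈ 0.9097
After the link scanner='clean': P(spam) = 0.2·0.9097 / (0.2·0.9097 + 0.55·0.0903) ≈ 0.7856
After the subject-line classifier='pass': P(spam) = 0.6·0.7856 / (0.6·0.7856 + 0.8·0.2144) ≈ 0.7332
After the subject-line classifier='flag': P(spam) = 0.4·0.7332 / (0.4·0.7332 + 0.2·0.2668) ≈ 0.8460
After the subject-line classifier='flag': P(spam) = 0.4·0.8460 / (0.4·0.8460 + 0.2·0.1540) ≈ 0.9166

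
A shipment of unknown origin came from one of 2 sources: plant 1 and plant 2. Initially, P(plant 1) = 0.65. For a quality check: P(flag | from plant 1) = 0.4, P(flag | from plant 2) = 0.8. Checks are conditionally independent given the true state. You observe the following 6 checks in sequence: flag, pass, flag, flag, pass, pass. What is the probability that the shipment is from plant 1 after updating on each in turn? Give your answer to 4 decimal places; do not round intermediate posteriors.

0.8624

Each posterior becomes the prior for the next update.
After 'flag': P(plant 1) = 0.4·0.6500 / (0.4·0.6500 + 0.8·0.3500) ≈ 0.4815
After 'pass': P(plant 1) = 0.6·0.4815 / (0.6·0.4815 + 0.2·0.5185) ≈ 0.7358
After 'flag': P(plant 1) = 0.4·0.7358 / (0.4·0.7358 + 0.8·0.2642) ≈ 0.5821
After 'flag': P(plant 1) = 0.4·0.5821 / (0.4·0.5821 + 0.8·0.4179) ≈ 0.4105
After 'pass': P(plant 1) = 0.6·0.4105 / (0.6·0.4105 + 0.2·0.5895) ≈ 0.6763
After 'pass': P(plant 1) = 0.6·0.6763 / (0.6·0.6763 + 0.2·0.3237) ≈ 0.8624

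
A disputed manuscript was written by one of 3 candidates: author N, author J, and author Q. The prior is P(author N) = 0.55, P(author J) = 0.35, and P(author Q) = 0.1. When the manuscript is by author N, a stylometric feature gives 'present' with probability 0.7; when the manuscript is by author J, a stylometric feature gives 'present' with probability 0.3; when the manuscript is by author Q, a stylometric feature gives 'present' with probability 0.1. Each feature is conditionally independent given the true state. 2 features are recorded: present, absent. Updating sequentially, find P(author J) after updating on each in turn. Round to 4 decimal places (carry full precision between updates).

After 'present': normaliser = 0.7·0.5500 + 0.3·0.3500 + 0.1·0.1000; P(author N) ≈ 0.7700, P(author J) ≈ 0.2100, P(author Q) ≈ 0.0200
After 'absent': normaliser = 0.3·0.7700 + 0.7·0.2100 + 0.9·0.0200; P(author N) ≈ 0.5833, P(author J) ≈ 0.3712, P(author Q) ≈ 0.0455

0.3712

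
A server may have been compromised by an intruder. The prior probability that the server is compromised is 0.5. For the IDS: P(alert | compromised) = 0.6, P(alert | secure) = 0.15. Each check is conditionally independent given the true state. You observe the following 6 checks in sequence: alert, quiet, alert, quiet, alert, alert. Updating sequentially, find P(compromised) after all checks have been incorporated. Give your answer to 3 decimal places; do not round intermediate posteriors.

Each posterior becomes the prior for the next update.
After 'alert': P(compromised) = 0.6·0.5000 / (0.6·0.5000 + 0.15·0.5000) ≈ 0.8000
After 'quiet': P(compromised) = 0.4·0.8000 / (0.4·0.8000 + 0.85·0.2000) ≈ 0.6531
After 'alert': P(compromised) = 0.6·0.6531 / (0.6·0.6531 + 0.15·0.3469) ≈ 0.8828
After 'quiet': P(compromised) = 0.4·0.8828 / (0.4·0.8828 + 0.85·0.1172) ≈ 0.7799
After 'alert': P(compromised) = 0.6·0.7799 / (0.6·0.7799 + 0.15·0.2201) ≈ 0.9341
After 'alert': P(compromised) = 0.6·0.9341 / (0.6·0.9341 + 0.15·0.0659) ≈ 0.9827

0.983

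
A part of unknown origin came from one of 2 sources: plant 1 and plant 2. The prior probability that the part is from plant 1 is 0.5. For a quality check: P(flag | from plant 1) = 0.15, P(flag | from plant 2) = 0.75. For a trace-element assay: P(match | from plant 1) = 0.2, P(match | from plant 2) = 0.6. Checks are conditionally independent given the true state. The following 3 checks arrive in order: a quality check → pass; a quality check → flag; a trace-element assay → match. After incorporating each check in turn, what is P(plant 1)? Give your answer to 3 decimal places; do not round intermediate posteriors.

After a quality check='pass': P(plant 1) = 0.85·0.5000 / (0.85·0.5000 + 0.25·0.5000) ≈ 0.7727
After a quality check='flag': P(plant 1) = 0.15·0.7727 / (0.15·0.7727 + 0.75·0.2273) ≈ 0.4048
After a trace-element assay='match': P(plant 1) = 0.2·0.4048 / (0.2·0.4048 + 0.6·0.5952) ≈ 0.1848

0.185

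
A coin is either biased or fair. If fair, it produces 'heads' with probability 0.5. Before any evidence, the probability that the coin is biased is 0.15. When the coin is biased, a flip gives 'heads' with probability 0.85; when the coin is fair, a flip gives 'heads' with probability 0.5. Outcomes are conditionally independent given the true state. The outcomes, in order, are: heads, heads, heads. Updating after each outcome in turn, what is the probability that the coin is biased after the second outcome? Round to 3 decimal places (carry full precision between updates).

Each posterior becomes the prior for the next update.
After 'heads': P(biased) = 0.85·0.1500 / (0.85·0.1500 + 0.5·0.8500) ≈ 0.2308
After 'heads': P(biased) = 0.85·0.2308 / (0.85·0.2308 + 0.5·0.7692) ≈ 0.3377

0.338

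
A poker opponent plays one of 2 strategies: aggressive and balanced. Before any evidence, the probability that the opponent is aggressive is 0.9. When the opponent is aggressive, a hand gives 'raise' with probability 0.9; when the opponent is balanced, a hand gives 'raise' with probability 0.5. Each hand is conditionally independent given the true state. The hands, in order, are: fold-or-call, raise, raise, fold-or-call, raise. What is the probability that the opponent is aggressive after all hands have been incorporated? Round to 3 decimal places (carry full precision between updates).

0.677

After 'fold-or-call': P(aggressive) = 0.1·0.9000 / (0.1·0.9000 + 0.5·0.1000) ≈ 0.6429
After 'raise': P(aggressive) = 0.9·0.6429 / (0.9·0.6429 + 0.5·0.3571) ≈ 0.7642
After 'raise': P(aggressive) = 0.9·0.7642 / (0.9·0.7642 + 0.5·0.2358) ≈ 0.8536
After 'fold-or-call': P(aggressive) = 0.1·0.8536 / (0.1·0.8536 + 0.5·0.1464) ≈ 0.5384
After 'raise': P(aggressive) = 0.9·0.5384 / (0.9·0.5384 + 0.5·0.4616) ≈ 0.6774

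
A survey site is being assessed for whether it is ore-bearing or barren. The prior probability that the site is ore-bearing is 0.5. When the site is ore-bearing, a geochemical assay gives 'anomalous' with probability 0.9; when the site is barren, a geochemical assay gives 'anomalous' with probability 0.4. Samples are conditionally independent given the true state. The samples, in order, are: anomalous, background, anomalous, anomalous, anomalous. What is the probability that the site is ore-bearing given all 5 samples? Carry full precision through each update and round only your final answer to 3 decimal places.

After 'anomalous': P(ore) = 0.9·0.5000 / (0.9·0.5000 + 0.4·0.5000) ≈ 0.6923
After 'background': P(ore) = 0.1·0.6923 / (0.1·0.6923 + 0.6·0.3077) ≈ 0.2727
After 'anomalous': P(ore) = 0.9·0.2727 / (0.9·0.2727 + 0.4·0.7273) ≈ 0.4576
After 'anomalous': P(ore) = 0.9·0.4576 / (0.9·0.4576 + 0.4·0.5424) ≈ 0.6550
After 'anomalous': P(ore) = 0.9·0.6550 / (0.9·0.6550 + 0.4·0.3450) ≈ 0.8103

0.810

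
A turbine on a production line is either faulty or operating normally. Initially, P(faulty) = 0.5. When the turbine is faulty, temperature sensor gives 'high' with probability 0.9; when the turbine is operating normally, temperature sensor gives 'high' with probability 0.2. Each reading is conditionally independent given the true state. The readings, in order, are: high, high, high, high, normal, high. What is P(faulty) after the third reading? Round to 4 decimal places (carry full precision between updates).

After 'high': P(faulty) = 0.9·0.5000 / (0.9·0.5000 + 0.2·0.5000) ≈ 0.8182
After 'high': P(faulty) = 0.9·0.8182 / (0.9·0.8182 + 0.2·0.1818) ≈ 0.9529
After 'high': P(faulty) = 0.9·0.9529 / (0.9·0.9529 + 0.2·0.0471) ≈ 0.9891

0.9891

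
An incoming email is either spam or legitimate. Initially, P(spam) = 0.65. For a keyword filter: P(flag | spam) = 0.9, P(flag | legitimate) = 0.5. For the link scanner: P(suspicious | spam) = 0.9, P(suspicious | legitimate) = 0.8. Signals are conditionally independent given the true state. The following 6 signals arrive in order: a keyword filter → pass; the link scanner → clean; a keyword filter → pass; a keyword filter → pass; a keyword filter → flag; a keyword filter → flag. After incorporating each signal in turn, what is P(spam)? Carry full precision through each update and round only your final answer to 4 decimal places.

After a keyword filter='pass': P(spam) = 0.1·0.6500 / (0.1·0.6500 + 0.5·0.3500) ≈ 0.2708
After the link scanner='clean': P(spam) = 0.1·0.2708 / (0.1·0.2708 + 0.2·0.7292) ≈ 0.1566
After a keyword filter='pass': P(spam) = 0.1·0.1566 / (0.1·0.1566 + 0.5·0.8434) ≈ 0.0358
After a keyword filter='pass': P(spam) = 0.1·0.0358 / (0.1·0.0358 + 0.5·0.9642) ≈ 0.0074
After a keyword filter='flag': P(spam) = 0.9·0.0074 / (0.9·0.0074 + 0.5·0.9926) ≈ 0.0132
After a keyword filter='flag': P(spam) = 0.9·0.0132 / (0.9·0.0132 + 0.5·0.9868) ≈ 0.0235

0.0235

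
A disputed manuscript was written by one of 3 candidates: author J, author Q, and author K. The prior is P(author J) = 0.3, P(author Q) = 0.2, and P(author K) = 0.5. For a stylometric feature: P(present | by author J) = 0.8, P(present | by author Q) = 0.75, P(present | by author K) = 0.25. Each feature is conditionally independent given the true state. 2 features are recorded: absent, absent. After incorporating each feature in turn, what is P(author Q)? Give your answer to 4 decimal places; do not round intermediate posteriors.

After 'absent': normaliser = 0.2·0.3000 + 0.25·0.2000 + 0.75·0.5000; P(author J) ≈ 0.1237, P(author Q) ≈ 0.1031, P(author K) ≈ 0.7732
After 'absent': normaliser = 0.2·0.1237 + 0.25·0.1031 + 0.75·0.7732; P(author J) ≈ 0.0392, P(author Q) ≈ 0.0409, P(author K) ≈ 0.9199

0.0409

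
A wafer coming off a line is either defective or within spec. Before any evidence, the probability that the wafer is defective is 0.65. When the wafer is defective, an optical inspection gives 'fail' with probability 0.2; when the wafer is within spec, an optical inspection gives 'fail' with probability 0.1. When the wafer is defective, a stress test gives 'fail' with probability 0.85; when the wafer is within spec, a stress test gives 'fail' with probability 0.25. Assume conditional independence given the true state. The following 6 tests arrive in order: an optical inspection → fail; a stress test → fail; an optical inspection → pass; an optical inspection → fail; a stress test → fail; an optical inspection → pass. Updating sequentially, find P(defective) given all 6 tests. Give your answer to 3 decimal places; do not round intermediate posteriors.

Apply Bayes' rule sequentially, carrying P(defective) forward.
After an optical inspection='fail': P(defective) = 0.2·0.6500 / (0.2·0.6500 + 0.1·0.3500) ≈ 0.7879
After a stress test='fail': P(defective) = 0.85·0.7879 / (0.85·0.7879 + 0.25·0.2121) ≈ 0.9266
After an optical inspection='pass': P(defective) = 0.8·0.9266 / (0.8·0.9266 + 0.9·0.0734) ≈ 0.9182
After an optical inspection='fail': P(defective) = 0.2·0.9182 / (0.2·0.9182 + 0.1·0.0818) ≈ 0.9574
After a stress test='fail': P(defective) = 0.85·0.9574 / (0.85·0.9574 + 0.25·0.0426) ≈ 0.9871
After an optical inspection='pass': P(defective) = 0.8·0.9871 / (0.8·0.9871 + 0.9·0.0129) ≈ 0.9855

0.985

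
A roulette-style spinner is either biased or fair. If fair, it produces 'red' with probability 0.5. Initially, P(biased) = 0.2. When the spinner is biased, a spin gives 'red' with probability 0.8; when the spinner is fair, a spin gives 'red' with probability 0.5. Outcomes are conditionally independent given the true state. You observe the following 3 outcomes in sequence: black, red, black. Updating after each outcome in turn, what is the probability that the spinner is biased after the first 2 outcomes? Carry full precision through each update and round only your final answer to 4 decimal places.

After 'black': P(biased) = 0.2·0.2000 / (0.2·0.2000 + 0.5·0.8000) ≈ 0.0909
After 'red': P(biased) = 0.8·0.0909 / (0.8·0.0909 + 0.5·0.9091) ≈ 0.1379

0.1379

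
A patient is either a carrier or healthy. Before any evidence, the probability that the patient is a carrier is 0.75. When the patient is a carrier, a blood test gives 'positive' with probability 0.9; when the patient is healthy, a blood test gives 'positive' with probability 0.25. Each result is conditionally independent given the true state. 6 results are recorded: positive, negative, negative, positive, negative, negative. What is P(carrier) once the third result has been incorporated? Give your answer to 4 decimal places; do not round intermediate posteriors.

0.1611

Apply Bayes' rule sequentially, carrying P(carrier) forward.
After 'positive': P(carrier) = 0.9·0.7500 / (0.9·0.7500 + 0.25·0.2500) ≈ 0.9153
After 'negative': P(carrier) = 0.1·0.9153 / (0.1·0.9153 + 0.75·0.0847) ≈ 0.5902
After 'negative': P(carrier) = 0.1·0.5902 / (0.1·0.5902 + 0.75·0.4098) ≈ 0.1611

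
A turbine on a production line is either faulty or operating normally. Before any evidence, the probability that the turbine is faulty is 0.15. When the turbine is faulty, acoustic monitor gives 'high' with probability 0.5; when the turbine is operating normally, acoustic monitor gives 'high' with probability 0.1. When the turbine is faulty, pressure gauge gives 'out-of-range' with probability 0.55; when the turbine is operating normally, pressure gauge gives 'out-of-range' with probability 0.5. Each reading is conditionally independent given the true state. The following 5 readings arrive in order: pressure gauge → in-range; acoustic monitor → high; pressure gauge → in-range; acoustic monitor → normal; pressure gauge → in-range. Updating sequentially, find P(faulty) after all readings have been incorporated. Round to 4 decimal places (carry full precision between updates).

After pressure gauge='in-range': P(faulty) = 0.45·0.1500 / (0.45·0.1500 + 0.5·0.8500) ≈ 0.1371
After acoustic monitor='high': P(faulty) = 0.5·0.1371 / (0.5·0.1371 + 0.1·0.8629) ≈ 0.4426
After pressure gauge='in-range': P(faulty) = 0.45·0.4426 / (0.45·0.4426 + 0.5·0.5574) ≈ 0.4168
After acoustic monitor='normal': P(faulty) = 0.5·0.4168 / (0.5·0.4168 + 0.9·0.5832) ≈ 0.2842
After pressure gauge='in-range': P(faulty) = 0.45·0.2842 / (0.45·0.2842 + 0.5·0.7158) ≈ 0.2633

0.2633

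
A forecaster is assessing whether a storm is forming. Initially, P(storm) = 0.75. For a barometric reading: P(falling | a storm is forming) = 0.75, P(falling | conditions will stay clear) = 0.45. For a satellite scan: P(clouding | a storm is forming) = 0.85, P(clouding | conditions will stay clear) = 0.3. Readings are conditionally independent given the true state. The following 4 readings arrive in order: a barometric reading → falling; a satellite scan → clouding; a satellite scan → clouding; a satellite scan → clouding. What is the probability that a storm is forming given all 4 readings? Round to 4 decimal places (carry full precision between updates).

0.9913

After a barometric reading='falling': P(storm) = 0.75·0.7500 / (0.75·0.7500 + 0.45·0.2500) ≈ 0.8333
After a satellite scan='clouding': P(storm) = 0.85·0.8333 / (0.85·0.8333 + 0.3·0.1667) ≈ 0.9341
After a satellite scan='clouding': P(storm) = 0.85·0.9341 / (0.85·0.9341 + 0.3·0.0659) ≈ 0.9757
After a satellite scan='clouding': P(storm) = 0.85·0.9757 / (0.85·0.9757 + 0.3·0.0243) ≈ 0.9913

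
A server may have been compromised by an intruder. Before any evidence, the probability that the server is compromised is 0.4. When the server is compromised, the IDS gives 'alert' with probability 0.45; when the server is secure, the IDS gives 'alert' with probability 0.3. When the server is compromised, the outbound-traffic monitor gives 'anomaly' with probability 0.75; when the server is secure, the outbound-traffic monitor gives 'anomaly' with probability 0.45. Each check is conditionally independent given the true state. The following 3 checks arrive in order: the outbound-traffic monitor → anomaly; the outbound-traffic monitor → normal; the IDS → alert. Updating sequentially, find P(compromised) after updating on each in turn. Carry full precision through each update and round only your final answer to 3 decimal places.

0.431

Each posterior becomes the prior for the next update.
After the outbound-traffic monitor='anomaly': P(compromised) = 0.75·0.4000 / (0.75·0.4000 + 0.45·0.6000) ≈ 0.5263
After the outbound-traffic monitor='normal': P(compromised) = 0.25·0.5263 / (0.25·0.5263 + 0.55·0.4737) ≈ 0.3356
After the IDS='alert': P(compromised) = 0.45·0.3356 / (0.45·0.3356 + 0.3·0.6644) ≈ 0.4310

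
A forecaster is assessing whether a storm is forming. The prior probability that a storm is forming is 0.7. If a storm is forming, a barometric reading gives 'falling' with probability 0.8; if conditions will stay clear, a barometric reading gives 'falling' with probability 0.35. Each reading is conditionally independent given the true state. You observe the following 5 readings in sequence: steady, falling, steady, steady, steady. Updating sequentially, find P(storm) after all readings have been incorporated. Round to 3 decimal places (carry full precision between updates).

0.046

Apply Bayes' rule sequentially, carrying P(storm) forward.
After 'steady': P(storm) = 0.2·0.7000 / (0.2·0.7000 + 0.65·0.3000) ≈ 0.4179
After 'falling': P(storm) = 0.8·0.4179 / (0.8·0.4179 + 0.35·0.5821) ≈ 0.6214
After 'steady': P(storm) = 0.2·0.6214 / (0.2·0.6214 + 0.65·0.3786) ≈ 0.3355
After 'steady': P(storm) = 0.2·0.3355 / (0.2·0.3355 + 0.65·0.6645) ≈ 0.1345
After 'steady': P(storm) = 0.2·0.1345 / (0.2·0.1345 + 0.65·0.8655) ≈ 0.0456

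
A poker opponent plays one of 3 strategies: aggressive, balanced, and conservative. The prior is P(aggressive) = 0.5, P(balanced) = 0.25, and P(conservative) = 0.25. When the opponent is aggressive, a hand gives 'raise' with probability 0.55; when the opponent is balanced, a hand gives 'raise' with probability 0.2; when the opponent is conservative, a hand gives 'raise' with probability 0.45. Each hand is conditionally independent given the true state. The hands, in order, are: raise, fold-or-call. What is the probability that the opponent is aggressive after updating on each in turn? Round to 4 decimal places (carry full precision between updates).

0.5485

After 'raise': normaliser = 0.55·0.5000 + 0.2·0.2500 + 0.45·0.2500; P(aggressive) ≈ 0.6286, P(balanced) ≈ 0.1143, P(conservative) ≈ 0.2571
After 'fold-or-call': normaliser = 0.45·0.6286 + 0.8·0.1143 + 0.55·0.2571; P(aggressive) ≈ 0.5485, P(balanced) ≈ 0.1773, P(conservative) ≈ 0.2742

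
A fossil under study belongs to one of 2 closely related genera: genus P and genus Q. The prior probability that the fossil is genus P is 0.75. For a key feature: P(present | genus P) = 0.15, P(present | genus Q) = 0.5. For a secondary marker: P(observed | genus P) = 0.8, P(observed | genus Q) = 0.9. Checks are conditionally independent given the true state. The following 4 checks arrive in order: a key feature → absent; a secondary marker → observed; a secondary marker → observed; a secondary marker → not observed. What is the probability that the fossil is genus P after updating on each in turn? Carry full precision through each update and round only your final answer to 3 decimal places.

After a key feature='absent': P(genus P) = 0.85·0.7500 / (0.85·0.7500 + 0.5·0.2500) ≈ 0.8361
After a secondary marker='observed': P(genus P) = 0.8·0.8361 / (0.8·0.8361 + 0.9·0.1639) ≈ 0.8193
After a secondary marker='observed': P(genus P) = 0.8·0.8193 / (0.8·0.8193 + 0.9·0.1807) ≈ 0.8012
After a secondary marker='not observed': P(genus P) = 0.2·0.8012 / (0.2·0.8012 + 0.1·0.1988) ≈ 0.8896

0.890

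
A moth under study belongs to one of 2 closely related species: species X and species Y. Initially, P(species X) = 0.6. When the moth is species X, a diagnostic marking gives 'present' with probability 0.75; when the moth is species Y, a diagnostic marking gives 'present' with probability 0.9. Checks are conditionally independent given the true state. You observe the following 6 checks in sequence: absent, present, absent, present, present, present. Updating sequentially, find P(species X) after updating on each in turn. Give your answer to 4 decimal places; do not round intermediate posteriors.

0.8189

After 'absent': P(species X) = 0.25·0.6000 / (0.25·0.6000 + 0.1·0.4000) ≈ 0.7895
After 'present': P(species X) = 0.75·0.7895 / (0.75·0.7895 + 0.9·0.2105) ≈ 0.7576
After 'absent': P(species X) = 0.25·0.7576 / (0.25·0.7576 + 0.1·0.2424) ≈ 0.8865
After 'present': P(species X) = 0.75·0.8865 / (0.75·0.8865 + 0.9·0.1135) ≈ 0.8669
After 'present': P(species X) = 0.75·0.8669 / (0.75·0.8669 + 0.9·0.1331) ≈ 0.8444
After 'present': P(species X) = 0.75·0.8444 / (0.75·0.8444 + 0.9·0.1556) ≈ 0.8189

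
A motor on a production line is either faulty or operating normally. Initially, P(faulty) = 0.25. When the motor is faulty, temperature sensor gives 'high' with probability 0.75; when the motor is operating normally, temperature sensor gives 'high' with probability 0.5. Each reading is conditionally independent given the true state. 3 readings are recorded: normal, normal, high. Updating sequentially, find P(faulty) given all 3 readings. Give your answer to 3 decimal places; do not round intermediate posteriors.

After 'normal': P(faulty) = 0.25·0.2500 / (0.25·0.2500 + 0.5·0.7500) ≈ 0.1429
After 'normal': P(faulty) = 0.25·0.1429 / (0.25·0.1429 + 0.5·0.8571) ≈ 0.0769
After 'high': P(faulty) = 0.75·0.0769 / (0.75·0.0769 + 0.5·0.9231) ≈ 0.1111

0.111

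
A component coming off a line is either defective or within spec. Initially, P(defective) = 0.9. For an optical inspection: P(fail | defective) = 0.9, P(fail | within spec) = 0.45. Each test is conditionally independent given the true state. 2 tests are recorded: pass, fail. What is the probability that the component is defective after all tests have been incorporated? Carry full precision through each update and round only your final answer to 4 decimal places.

After 'pass': P(defective) = 0.1·0.9000 / (0.1·0.9000 + 0.55·0.1000) ≈ 0.6207
After 'fail': P(defective) = 0.9·0.6207 / (0.9·0.6207 + 0.45·0.3793) ≈ 0.7660

0.7660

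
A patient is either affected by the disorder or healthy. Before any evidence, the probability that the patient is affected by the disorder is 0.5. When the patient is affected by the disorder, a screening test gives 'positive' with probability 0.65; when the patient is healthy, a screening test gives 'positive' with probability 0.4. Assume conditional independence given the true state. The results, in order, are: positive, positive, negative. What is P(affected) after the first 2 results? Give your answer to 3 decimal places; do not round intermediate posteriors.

After 'positive': P(affected) = 0.65·0.5000 / (0.65·0.5000 + 0.4·0.5000) ≈ 0.6190
After 'positive': P(affected) = 0.65·0.6190 / (0.65·0.6190 + 0.4·0.3810) ≈ 0.7253

0.725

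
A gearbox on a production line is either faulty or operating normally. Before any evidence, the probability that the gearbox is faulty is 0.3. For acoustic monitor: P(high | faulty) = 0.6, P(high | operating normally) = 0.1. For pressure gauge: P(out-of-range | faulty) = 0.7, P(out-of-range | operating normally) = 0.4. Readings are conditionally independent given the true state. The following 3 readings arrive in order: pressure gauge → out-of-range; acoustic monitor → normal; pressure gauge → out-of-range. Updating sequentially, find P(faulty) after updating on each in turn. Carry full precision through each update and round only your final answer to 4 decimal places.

After pressure gauge='out-of-range': P(faulty) = 0.7·0.3000 / (0.7·0.3000 + 0.4·0.7000) ≈ 0.4286
After acoustic monitor='normal': P(faulty) = 0.4·0.4286 / (0.4·0.4286 + 0.9·0.5714) ≈ 0.2500
After pressure gauge='out-of-range': P(faulty) = 0.7·0.2500 / (0.7·0.2500 + 0.4·0.7500) ≈ 0.3684

0.3684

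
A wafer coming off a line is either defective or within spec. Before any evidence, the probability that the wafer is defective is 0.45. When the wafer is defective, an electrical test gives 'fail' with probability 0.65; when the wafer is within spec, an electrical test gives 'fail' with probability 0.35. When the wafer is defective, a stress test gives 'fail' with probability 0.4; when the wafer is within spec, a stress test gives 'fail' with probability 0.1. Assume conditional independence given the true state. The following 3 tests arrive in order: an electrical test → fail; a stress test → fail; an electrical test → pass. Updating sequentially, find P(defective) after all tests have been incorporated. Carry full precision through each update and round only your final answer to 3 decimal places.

0.766

After an electrical test='fail': P(defective) = 0.65·0.4500 / (0.65·0.4500 + 0.35·0.5500) ≈ 0.6031
After a stress test='fail': P(defective) = 0.4·0.6031 / (0.4·0.6031 + 0.1·0.3969) ≈ 0.8587
After an electrical test='pass': P(defective) = 0.35·0.8587 / (0.35·0.8587 + 0.65·0.1413) ≈ 0.7660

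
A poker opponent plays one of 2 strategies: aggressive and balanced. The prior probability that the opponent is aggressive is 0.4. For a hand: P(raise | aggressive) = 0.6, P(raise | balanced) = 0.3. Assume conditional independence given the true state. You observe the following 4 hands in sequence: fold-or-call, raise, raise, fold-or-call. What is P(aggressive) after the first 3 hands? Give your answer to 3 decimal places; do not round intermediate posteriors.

0.604

After 'fold-or-call': P(aggressive) = 0.4·0.4000 / (0.4·0.4000 + 0.7·0.6000) ≈ 0.2759
After 'raise': P(aggressive) = 0.6·0.2759 / (0.6·0.2759 + 0.3·0.7241) ≈ 0.4324
After 'raise': P(aggressive) = 0.6·0.4324 / (0.6·0.4324 + 0.3·0.5676) ≈ 0.6038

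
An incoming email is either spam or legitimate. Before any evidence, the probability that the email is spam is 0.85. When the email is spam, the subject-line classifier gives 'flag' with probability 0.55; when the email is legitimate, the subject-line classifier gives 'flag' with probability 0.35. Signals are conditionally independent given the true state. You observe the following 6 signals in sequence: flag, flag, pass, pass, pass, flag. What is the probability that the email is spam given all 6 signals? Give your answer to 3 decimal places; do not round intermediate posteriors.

0.879

After 'flag': P(spam) = 0.55·0.8500 / (0.55·0.8500 + 0.35·0.1500) ≈ 0.8990
After 'flag': P(spam) = 0.55·0.8990 / (0.55·0.8990 + 0.35·0.1010) ≈ 0.9333
After 'pass': P(spam) = 0.45·0.9333 / (0.45·0.9333 + 0.65·0.0667) ≈ 0.9064
After 'pass': P(spam) = 0.45·0.9064 / (0.45·0.9064 + 0.65·0.0936) ≈ 0.8702
After 'pass': P(spam) = 0.45·0.8702 / (0.45·0.8702 + 0.65·0.1298) ≈ 0.8228
After 'flag': P(spam) = 0.55·0.8228 / (0.55·0.8228 + 0.35·0.1772) ≈ 0.8795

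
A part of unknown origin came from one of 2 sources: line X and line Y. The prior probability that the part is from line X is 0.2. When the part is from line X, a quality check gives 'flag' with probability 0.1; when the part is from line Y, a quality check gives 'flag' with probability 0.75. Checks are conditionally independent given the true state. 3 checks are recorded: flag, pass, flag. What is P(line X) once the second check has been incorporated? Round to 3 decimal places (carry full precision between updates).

After 'flag': P(line X) = 0.1·0.2000 / (0.1·0.2000 + 0.75·0.8000) ≈ 0.0323
After 'pass': P(line X) = 0.9·0.0323 / (0.9·0.0323 + 0.25·0.9677) ≈ 0.1071

0.107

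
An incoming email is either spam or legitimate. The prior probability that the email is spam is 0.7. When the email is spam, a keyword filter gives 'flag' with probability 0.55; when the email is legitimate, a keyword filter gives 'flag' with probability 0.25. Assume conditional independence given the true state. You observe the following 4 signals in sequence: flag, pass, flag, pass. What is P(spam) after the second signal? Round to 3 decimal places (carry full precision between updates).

After 'flag': P(spam) = 0.55·0.7000 / (0.55·0.7000 + 0.25·0.3000) ≈ 0.8370
After 'pass': P(spam) = 0.45·0.8370 / (0.45·0.8370 + 0.75·0.1630) ≈ 0.7549

0.755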